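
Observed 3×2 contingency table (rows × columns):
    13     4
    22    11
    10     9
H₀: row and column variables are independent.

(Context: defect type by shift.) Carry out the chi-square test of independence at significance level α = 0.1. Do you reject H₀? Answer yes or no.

reject H₀: no

Row totals [17, 33, 19], col totals [45, 24], n=69
χ² = (13−11.09)²/11.09 + (4−5.91)²/5.91 + (22−21.52)²/21.52 + (11−11.48)²/11.48 + (10−12.39)²/12.39 + (9−6.61)²/6.61 = 2.3063
df = 2
p-value (upper-tail) = 0.31564
At α=0.1: p ≥ α → fail to reject H₀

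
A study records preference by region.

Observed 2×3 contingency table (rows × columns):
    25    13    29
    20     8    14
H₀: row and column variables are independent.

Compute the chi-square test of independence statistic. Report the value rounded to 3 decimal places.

test statistic = 1.314

Row totals [67, 42], col totals [45, 21, 43], n=109
χ² = (25−27.66)²/27.66 + (13−12.91)²/12.91 + (29−26.43)²/26.43 + (20−17.34)²/17.34 + (8−8.09)²/8.09 + (14−16.57)²/16.57 = 1.3138
df = 2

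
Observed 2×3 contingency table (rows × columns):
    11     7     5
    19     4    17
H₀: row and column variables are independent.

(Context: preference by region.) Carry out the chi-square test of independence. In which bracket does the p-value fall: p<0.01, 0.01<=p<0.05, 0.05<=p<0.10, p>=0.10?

Row totals [23, 40], col totals [30, 11, 22], n=63
χ² = (11−10.95)²/10.95 + (7−4.02)²/4.02 + (5−8.03)²/8.03 + (19−19.05)²/19.05 + (4−6.98)²/6.98 + (17−13.97)²/13.97 = 5.2952
df = 2
p-value (upper-tail) = 0.07082
→ bracket: 0.05<=p<0.10

p-value bracket: 0.05<=p<0.10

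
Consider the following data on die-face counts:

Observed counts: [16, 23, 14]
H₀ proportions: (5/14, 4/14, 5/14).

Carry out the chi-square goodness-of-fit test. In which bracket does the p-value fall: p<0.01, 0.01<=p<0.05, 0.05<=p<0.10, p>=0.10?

n = 53; E_i = n·p_i = [18.93, 15.14, 18.93]
χ² = (16−18.93)²/18.93 + (23−15.14)²/15.14 + (14−18.93)²/18.93 = 5.8132
df = 2
p-value (upper-tail) = 0.05466
→ bracket: 0.05<=p<0.10

p-value bracket: 0.05<=p<0.10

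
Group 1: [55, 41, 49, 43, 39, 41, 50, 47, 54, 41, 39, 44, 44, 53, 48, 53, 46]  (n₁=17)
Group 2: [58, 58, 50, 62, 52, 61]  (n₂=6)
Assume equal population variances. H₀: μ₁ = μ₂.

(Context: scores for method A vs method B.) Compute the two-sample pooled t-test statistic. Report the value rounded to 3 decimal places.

x̄₁=46.294, s₁=5.371, n₁=17
x̄₂=56.833, s₂=4.834, n₂=6
s_p² = [16·5.371² + 5·4.834²]/21 = 27.5411
SE = √(s_p²·(1/17+1/6)) = 2.4920
t = (46.294−56.833)/2.4920 = -4.2292
df = 21

test statistic = -4.229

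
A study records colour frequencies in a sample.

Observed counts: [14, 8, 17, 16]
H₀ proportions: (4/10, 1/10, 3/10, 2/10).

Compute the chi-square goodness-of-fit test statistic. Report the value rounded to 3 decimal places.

n = 55; E_i = n·p_i = [22.00, 5.50, 16.50, 11.00]
χ² = (14−22.00)²/22.00 + (8−5.50)²/5.50 + (17−16.50)²/16.50 + (16−11.00)²/11.00 = 6.3333
df = 3

test statistic = 6.333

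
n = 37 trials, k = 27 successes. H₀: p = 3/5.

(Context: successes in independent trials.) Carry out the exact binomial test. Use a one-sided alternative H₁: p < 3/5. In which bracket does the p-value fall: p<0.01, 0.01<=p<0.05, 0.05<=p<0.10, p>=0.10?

Exact binomial: n=37, k=27, p₀=3/5=0.6000
P(X≤27) from Σ C(n,i)·p₀^i·(1−p₀)^(n−i)
p-value (one-sided, H₁ less) = 0.96521
→ bracket: p>=0.10

p-value bracket: p>=0.10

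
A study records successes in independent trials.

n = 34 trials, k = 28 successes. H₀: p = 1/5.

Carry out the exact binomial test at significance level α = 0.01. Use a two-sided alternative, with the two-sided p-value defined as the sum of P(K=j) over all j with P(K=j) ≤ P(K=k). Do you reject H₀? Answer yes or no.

reject H₀: yes

Exact binomial: n=34, k=28, p₀=1/5=0.2000
P(X=j) = C(n,j)·p₀^j·(1−p₀)^(n−j); p = Σ P(X=j) over j with P(X=j) ≤ P(X=28)
p-value (two-sided) = 0.00000
At α=0.01: p < α → reject H₀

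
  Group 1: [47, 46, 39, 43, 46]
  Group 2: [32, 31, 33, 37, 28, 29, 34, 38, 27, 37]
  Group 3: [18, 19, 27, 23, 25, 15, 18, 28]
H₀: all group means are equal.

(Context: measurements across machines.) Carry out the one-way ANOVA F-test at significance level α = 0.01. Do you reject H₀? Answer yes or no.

reject H₀: yes

Group means [44.20, 32.60, 21.62], grand mean 31.304
SSB = Σnᵢ(x̄ᵢ−x̄)² = 1597.795; SSW = ΣΣ(x−x̄ᵢ)² = 341.075
MSB = 1597.795/2 = 798.8973; MSW = 341.075/20 = 17.0538
F = MSB/MSW = 46.8458
df = (2, 20)
p-value (upper-tail) = 0.00000
At α=0.01: p < α → reject H₀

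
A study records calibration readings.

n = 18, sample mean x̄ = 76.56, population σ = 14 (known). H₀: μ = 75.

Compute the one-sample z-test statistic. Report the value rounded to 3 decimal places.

test statistic = 0.473

SE = σ/√n = 14/√18 = 3.2998
z = (x̄−μ₀)/SE = (76.56−75)/3.2998 = 0.4728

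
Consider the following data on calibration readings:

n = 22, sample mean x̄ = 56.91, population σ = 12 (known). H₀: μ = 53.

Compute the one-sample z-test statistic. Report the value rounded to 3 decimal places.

test statistic = 1.528

SE = σ/√n = 12/√22 = 2.5584
z = (x̄−μ₀)/SE = (56.91−53)/2.5584 = 1.5283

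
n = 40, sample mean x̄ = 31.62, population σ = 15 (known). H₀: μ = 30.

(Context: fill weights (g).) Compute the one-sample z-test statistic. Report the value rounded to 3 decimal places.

SE = σ/√n = 15/√40 = 2.3717
z = (x̄−μ₀)/SE = (31.62−30)/2.3717 = 0.6831

test statistic = 0.683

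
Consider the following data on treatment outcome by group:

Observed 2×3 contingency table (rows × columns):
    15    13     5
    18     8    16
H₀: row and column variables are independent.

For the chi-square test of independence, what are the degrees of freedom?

degrees of freedom = 2

df = (r−1)(c−1) = (2−1)·(3−1) = 2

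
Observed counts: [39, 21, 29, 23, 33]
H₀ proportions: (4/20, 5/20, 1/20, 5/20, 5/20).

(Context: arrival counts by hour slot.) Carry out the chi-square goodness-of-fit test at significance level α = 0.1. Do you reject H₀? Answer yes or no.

n = 145; E_i = n·p_i = [29.00, 36.25, 7.25, 36.25, 36.25]
χ² = (39−29.00)²/29.00 + (21−36.25)²/36.25 + (29−7.25)²/7.25 + (23−36.25)²/36.25 + (33−36.25)²/36.25 = 80.2483
df = 4
p-value (upper-tail) = 0.00000
At α=0.1: p < α → reject H₀

reject H₀: yes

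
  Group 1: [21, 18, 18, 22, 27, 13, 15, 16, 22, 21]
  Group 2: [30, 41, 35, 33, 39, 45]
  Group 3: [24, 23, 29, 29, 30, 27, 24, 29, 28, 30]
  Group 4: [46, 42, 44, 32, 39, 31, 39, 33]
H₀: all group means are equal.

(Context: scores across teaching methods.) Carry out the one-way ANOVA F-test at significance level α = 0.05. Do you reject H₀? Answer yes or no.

Group means [19.30, 37.17, 27.30, 38.25], grand mean 29.265
SSB = Σnᵢ(x̄ᵢ−x̄)² = 2052.084; SSW = ΣΣ(x−x̄ᵢ)² = 596.533
MSB = 2052.084/3 = 684.0281; MSW = 596.533/30 = 19.8844
F = MSB/MSW = 34.4002
df = (3, 30)
p-value (upper-tail) = 0.00000
At α=0.05: p < α → reject H₀

reject H₀: yes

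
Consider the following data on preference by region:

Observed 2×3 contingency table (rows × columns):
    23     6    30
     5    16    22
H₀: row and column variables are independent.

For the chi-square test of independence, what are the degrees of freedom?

df = (r−1)(c−1) = (2−1)·(3−1) = 2

degrees of freedom = 2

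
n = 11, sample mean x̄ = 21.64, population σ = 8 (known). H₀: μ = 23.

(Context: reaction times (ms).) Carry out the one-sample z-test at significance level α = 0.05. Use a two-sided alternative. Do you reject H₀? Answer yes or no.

reject H₀: no

SE = σ/√n = 8/√11 = 2.4121
z = (x̄−μ₀)/SE = (21.64−23)/2.4121 = -0.5638
p-value (two-sided) = 0.57287
At α=0.05: p ≥ α → fail to reject H₀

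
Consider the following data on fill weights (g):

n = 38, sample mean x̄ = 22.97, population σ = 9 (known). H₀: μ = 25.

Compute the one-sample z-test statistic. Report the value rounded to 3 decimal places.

test statistic = -1.390

SE = σ/√n = 9/√38 = 1.4600
z = (x̄−μ₀)/SE = (22.97−25)/1.4600 = -1.3904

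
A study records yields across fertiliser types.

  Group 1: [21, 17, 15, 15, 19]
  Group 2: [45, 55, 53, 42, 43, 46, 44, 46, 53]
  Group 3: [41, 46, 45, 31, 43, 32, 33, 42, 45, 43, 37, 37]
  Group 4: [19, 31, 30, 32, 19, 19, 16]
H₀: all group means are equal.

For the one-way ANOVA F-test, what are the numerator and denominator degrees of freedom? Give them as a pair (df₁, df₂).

k = 4 groups, N = 33 total
df = (k−1, N−k) = (4−1, 33−4) = (3, 29)

degrees of freedom = [3, 29]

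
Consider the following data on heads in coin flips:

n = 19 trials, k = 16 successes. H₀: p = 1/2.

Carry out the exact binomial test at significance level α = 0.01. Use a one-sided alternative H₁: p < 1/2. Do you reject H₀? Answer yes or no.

reject H₀: no

Exact binomial: n=19, k=16, p₀=1/2=0.5000
P(X≤16) from Σ C(n,i)·p₀^i·(1−p₀)^(n−i)
p-value (one-sided, H₁ less) = 0.99964
At α=0.01: p ≥ α → fail to reject H₀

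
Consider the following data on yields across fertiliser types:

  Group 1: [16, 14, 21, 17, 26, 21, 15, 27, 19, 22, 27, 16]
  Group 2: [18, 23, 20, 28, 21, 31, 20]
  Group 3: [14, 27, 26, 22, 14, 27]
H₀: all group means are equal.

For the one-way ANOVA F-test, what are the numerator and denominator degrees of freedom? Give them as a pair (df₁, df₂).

degrees of freedom = [2, 22]

k = 3 groups, N = 25 total
df = (k−1, N−k) = (3−1, 25−3) = (2, 22)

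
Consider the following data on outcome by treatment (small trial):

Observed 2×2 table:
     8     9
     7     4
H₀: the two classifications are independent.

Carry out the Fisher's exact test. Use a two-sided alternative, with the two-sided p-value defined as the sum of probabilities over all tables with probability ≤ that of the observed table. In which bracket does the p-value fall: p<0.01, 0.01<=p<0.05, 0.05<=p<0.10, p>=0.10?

p-value bracket: p>=0.10

Margins: r₁=17, r₂=11, c₁=15, c₂=13, n=28
p_obs = C(17,8)·C(11,7)/C(28,15); sum pmf over tables with pmf ≤ p_obs
p-value (two-sided) = 0.46007
→ bracket: p>=0.10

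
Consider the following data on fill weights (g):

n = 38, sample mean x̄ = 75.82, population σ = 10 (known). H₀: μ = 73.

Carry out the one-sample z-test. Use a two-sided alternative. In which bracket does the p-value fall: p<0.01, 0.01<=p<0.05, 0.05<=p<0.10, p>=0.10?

SE = σ/√n = 10/√38 = 1.6222
z = (x̄−μ₀)/SE = (75.82−73)/1.6222 = 1.7384
p-value (two-sided) = 0.08215
→ bracket: 0.05<=p<0.10

p-value bracket: 0.05<=p<0.10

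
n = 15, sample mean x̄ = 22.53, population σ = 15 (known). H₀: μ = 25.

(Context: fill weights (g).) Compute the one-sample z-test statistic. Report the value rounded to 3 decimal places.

test statistic = -0.638

SE = σ/√n = 15/√15 = 3.8730
z = (x̄−μ₀)/SE = (22.53−25)/3.8730 = -0.6378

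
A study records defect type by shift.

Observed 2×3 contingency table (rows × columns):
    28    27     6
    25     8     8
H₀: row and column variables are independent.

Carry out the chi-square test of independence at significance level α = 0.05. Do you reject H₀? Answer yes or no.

Row totals [61, 41], col totals [53, 35, 14], n=102
χ² = (28−31.70)²/31.70 + (27−20.93)²/20.93 + (6−8.37)²/8.37 + (25−21.30)²/21.30 + (8−14.07)²/14.07 + (8−5.63)²/5.63 = 7.1221
df = 2
p-value (upper-tail) = 0.02841
At α=0.05: p < α → reject H₀

reject H₀: yes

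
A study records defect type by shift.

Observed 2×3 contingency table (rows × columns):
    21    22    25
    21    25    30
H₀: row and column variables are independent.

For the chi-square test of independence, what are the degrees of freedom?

df = (r−1)(c−1) = (2−1)·(3−1) = 2

degrees of freedom = 2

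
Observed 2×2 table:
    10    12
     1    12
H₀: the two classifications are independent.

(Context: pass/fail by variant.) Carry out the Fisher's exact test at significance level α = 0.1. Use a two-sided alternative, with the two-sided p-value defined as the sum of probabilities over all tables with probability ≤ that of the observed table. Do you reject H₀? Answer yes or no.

reject H₀: yes

Margins: r₁=22, r₂=13, c₁=11, c₂=24, n=35
p_obs = C(22,10)·C(13,1)/C(35,11); sum pmf over tables with pmf ≤ p_obs
p-value (two-sided) = 0.02700
At α=0.1: p < α → reject H₀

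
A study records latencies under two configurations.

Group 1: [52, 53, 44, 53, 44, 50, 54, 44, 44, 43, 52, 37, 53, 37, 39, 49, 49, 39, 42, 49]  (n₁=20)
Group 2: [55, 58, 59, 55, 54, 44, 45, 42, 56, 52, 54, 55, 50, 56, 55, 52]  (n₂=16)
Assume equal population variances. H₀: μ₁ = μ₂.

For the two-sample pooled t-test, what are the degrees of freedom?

df = n₁ + n₂ − 2 = 20 + 16 − 2 = 34

degrees of freedom = 34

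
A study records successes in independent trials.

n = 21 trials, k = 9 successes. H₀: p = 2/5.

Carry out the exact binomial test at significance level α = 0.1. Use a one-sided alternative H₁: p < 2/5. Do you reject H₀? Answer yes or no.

reject H₀: no

Exact binomial: n=21, k=9, p₀=2/5=0.4000
P(X≤9) from Σ C(n,i)·p₀^i·(1−p₀)^(n−i)
p-value (one-sided, H₁ less) = 0.69144
At α=0.1: p ≥ α → fail to reject H₀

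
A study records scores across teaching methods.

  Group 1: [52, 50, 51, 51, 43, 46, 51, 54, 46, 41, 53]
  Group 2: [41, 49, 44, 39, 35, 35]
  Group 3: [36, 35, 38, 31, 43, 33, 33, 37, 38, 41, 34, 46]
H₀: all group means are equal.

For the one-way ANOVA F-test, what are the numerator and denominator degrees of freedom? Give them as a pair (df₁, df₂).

degrees of freedom = [2, 26]

k = 3 groups, N = 29 total
df = (k−1, N−k) = (3−1, 29−3) = (2, 26)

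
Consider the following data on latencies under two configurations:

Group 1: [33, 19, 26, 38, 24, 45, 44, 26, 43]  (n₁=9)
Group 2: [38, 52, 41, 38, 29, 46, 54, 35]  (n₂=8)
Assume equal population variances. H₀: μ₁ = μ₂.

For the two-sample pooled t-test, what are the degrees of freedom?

df = n₁ + n₂ − 2 = 9 + 8 − 2 = 15

degrees of freedom = 15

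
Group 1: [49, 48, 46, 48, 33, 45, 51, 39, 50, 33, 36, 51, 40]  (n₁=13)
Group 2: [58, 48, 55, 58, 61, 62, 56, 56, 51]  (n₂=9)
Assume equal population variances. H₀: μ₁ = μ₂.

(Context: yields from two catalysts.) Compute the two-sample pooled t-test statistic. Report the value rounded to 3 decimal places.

test statistic = -4.807

x̄₁=43.769, s₁=6.723, n₁=13
x̄₂=56.111, s₂=4.457, n₂=9
s_p² = [12·6.723² + 8·4.457²]/20 = 35.0598
SE = √(s_p²·(1/13+1/9)) = 2.5676
t = (43.769−56.111)/2.5676 = -4.8068
df = 20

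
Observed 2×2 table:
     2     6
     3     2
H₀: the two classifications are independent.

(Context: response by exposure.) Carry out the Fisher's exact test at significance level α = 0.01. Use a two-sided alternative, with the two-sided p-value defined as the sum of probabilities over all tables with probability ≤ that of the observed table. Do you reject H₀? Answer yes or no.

Margins: r₁=8, r₂=5, c₁=5, c₂=8, n=13
p_obs = C(8,2)·C(5,3)/C(13,5); sum pmf over tables with pmf ≤ p_obs
p-value (two-sided) = 0.29293
At α=0.01: p ≥ α → fail to reject H₀

reject H₀: no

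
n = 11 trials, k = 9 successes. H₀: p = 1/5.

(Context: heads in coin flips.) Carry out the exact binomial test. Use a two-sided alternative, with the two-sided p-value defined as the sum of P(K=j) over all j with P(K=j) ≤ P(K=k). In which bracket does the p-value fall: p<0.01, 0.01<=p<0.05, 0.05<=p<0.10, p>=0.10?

p-value bracket: p<0.01

Exact binomial: n=11, k=9, p₀=1/5=0.2000
P(X=j) = C(n,j)·p₀^j·(1−p₀)^(n−j); p = Σ P(X=j) over j with P(X=j) ≤ P(X=9)
p-value (two-sided) = 0.00002
→ bracket: p<0.01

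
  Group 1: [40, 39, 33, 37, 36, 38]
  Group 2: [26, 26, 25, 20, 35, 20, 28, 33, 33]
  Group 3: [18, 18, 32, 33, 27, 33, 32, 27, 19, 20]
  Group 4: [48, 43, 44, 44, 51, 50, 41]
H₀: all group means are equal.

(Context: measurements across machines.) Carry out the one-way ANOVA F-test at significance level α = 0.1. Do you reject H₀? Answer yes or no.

Group means [37.17, 27.33, 25.90, 45.86], grand mean 32.781
SSB = Σnᵢ(x̄ᵢ−x̄)² = 2052.878; SSW = ΣΣ(x−x̄ᵢ)² = 742.590
MSB = 2052.878/3 = 684.2928; MSW = 742.590/28 = 26.5211
F = MSB/MSW = 25.8018
df = (3, 28)
p-value (upper-tail) = 0.00000
At α=0.1: p < α → reject H₀

reject H₀: yes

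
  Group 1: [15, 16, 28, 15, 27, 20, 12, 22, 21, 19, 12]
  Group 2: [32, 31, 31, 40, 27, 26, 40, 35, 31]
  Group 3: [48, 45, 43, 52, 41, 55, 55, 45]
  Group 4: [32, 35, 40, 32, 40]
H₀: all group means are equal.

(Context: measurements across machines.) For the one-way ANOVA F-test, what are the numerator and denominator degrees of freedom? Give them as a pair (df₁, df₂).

k = 4 groups, N = 33 total
df = (k−1, N−k) = (4−1, 33−4) = (3, 29)

degrees of freedom = [3, 29]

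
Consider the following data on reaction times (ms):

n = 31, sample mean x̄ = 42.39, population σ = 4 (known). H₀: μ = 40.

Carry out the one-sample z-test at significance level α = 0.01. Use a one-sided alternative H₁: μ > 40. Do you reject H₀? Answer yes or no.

SE = σ/√n = 4/√31 = 0.7184
z = (x̄−μ₀)/SE = (42.39−40)/0.7184 = 3.3267
p-value (one-sided, H₁ greater) = 0.00044
At α=0.01: p < α → reject H₀

reject H₀: yes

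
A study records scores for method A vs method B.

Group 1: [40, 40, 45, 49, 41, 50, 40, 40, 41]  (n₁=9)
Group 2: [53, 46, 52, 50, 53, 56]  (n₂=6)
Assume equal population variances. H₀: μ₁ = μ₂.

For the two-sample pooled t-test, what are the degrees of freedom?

df = n₁ + n₂ − 2 = 9 + 6 − 2 = 13

degrees of freedom = 13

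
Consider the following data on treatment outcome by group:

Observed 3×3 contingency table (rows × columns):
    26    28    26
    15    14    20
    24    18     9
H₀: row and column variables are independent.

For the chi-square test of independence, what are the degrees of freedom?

degrees of freedom = 4

df = (r−1)(c−1) = (3−1)·(3−1) = 4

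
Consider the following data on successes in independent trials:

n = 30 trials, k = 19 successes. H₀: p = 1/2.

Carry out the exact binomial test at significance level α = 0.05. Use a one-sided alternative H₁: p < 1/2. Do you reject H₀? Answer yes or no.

reject H₀: no

Exact binomial: n=30, k=19, p₀=1/2=0.5000
P(X≤19) from Σ C(n,i)·p₀^i·(1−p₀)^(n−i)
p-value (one-sided, H₁ less) = 0.95063
At α=0.05: p ≥ α → fail to reject H₀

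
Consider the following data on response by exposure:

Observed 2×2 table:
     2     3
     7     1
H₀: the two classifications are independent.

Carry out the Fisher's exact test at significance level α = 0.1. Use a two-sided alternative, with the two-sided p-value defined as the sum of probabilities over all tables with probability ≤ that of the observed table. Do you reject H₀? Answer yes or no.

Margins: r₁=5, r₂=8, c₁=9, c₂=4, n=13
p_obs = C(5,2)·C(8,7)/C(13,9); sum pmf over tables with pmf ≤ p_obs
p-value (two-sided) = 0.21678
At α=0.1: p ≥ α → fail to reject H₀

reject H₀: no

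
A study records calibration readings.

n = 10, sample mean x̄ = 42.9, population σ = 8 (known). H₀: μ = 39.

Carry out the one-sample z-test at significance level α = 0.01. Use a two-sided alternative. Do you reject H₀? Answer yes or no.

reject H₀: no

SE = σ/√n = 8/√10 = 2.5298
z = (x̄−μ₀)/SE = (42.9−39)/2.5298 = 1.5416
p-value (two-sided) = 0.12317
At α=0.01: p ≥ α → fail to reject H₀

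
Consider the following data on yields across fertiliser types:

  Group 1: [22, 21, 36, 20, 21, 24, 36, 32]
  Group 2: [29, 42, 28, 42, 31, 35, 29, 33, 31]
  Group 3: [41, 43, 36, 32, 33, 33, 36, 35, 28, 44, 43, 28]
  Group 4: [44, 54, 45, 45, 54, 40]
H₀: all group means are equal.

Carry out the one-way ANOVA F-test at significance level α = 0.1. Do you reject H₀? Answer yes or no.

reject H₀: yes

Group means [26.50, 33.33, 36.00, 47.00], grand mean 35.029
SSB = Σnᵢ(x̄ᵢ−x̄)² = 1478.971; SSW = ΣΣ(x−x̄ᵢ)² = 1084.000
MSB = 1478.971/3 = 492.9905; MSW = 1084.000/31 = 34.9677
F = MSB/MSW = 14.0984
df = (3, 31)
p-value (upper-tail) = 0.00001
At α=0.1: p < α → reject H₀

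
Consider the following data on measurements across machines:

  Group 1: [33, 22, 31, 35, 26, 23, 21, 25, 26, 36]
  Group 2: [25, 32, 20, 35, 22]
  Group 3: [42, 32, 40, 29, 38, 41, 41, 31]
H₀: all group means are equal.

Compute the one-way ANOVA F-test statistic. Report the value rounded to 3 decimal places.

Group means [27.80, 26.80, 36.75], grand mean 30.696
SSB = Σnᵢ(x̄ᵢ−x̄)² = 452.970; SSW = ΣΣ(x−x̄ᵢ)² = 631.900
MSB = 452.970/2 = 226.4848; MSW = 631.900/20 = 31.5950
F = MSB/MSW = 7.1684
df = (2, 20)

test statistic = 7.168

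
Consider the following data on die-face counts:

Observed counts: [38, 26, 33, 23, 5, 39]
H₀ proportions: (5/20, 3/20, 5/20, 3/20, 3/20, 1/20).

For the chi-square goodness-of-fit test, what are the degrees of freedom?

df = k − 1 = 6 − 1 = 5

degrees of freedom = 5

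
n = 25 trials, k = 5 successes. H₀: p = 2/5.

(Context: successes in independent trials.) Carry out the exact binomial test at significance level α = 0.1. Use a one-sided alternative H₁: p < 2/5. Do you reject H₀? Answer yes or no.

reject H₀: yes

Exact binomial: n=25, k=5, p₀=2/5=0.4000
P(X≤5) from Σ C(n,i)·p₀^i·(1−p₀)^(n−i)
p-value (one-sided, H₁ less) = 0.02936
At α=0.1: p < α → reject H₀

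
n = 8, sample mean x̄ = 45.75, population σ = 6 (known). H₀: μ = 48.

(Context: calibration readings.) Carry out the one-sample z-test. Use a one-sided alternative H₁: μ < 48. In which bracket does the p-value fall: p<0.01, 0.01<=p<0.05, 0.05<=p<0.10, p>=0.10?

p-value bracket: p>=0.10

SE = σ/√n = 6/√8 = 2.1213
z = (x̄−μ₀)/SE = (45.75−48)/2.1213 = -1.0607
p-value (one-sided, H₁ less) = 0.14442
→ bracket: p>=0.10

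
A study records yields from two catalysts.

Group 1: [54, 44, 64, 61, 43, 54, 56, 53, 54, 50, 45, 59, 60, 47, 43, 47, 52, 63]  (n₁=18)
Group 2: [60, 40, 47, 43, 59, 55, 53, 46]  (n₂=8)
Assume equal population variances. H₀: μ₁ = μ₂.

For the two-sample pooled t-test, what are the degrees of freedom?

degrees of freedom = 24

df = n₁ + n₂ − 2 = 18 + 8 − 2 = 24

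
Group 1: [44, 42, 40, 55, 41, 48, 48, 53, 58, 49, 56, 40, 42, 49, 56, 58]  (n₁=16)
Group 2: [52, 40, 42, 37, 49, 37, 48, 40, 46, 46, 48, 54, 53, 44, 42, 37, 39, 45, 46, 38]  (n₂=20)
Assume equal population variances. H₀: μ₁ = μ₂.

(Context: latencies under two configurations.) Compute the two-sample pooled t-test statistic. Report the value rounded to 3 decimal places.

x̄₁=48.688, s₁=6.640, n₁=16
x̄₂=44.150, s₂=5.441, n₂=20
s_p² = [15·6.640² + 19·5.441²]/34 = 35.9996
SE = √(s_p²·(1/16+1/20)) = 2.0125
t = (48.688−44.150)/2.0125 = 2.2547
df = 34

test statistic = 2.255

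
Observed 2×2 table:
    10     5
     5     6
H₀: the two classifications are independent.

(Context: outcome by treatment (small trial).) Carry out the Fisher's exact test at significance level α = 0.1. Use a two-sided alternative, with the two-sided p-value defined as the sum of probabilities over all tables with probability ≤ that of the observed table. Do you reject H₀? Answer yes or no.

Margins: r₁=15, r₂=11, c₁=15, c₂=11, n=26
p_obs = C(15,10)·C(11,5)/C(26,15); sum pmf over tables with pmf ≤ p_obs
p-value (two-sided) = 0.42586
At α=0.1: p ≥ α → fail to reject H₀

reject H₀: no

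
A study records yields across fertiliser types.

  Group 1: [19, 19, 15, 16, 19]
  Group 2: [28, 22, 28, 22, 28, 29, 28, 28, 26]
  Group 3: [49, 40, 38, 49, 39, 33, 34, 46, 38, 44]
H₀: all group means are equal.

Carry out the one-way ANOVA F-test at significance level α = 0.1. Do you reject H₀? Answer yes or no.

reject H₀: yes

Group means [17.60, 26.56, 41.00], grand mean 30.708
SSB = Σnᵢ(x̄ᵢ−x̄)² = 2073.536; SSW = ΣΣ(x−x̄ᵢ)² = 371.422
MSB = 2073.536/2 = 1036.7681; MSW = 371.422/21 = 17.6868
F = MSB/MSW = 58.6183
df = (2, 21)
p-value (upper-tail) = 0.00000
At α=0.1: p < α → reject H₀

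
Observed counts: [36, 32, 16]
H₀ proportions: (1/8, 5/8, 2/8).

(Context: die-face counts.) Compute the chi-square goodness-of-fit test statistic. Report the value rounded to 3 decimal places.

test statistic = 71.124

n = 84; E_i = n·p_i = [10.50, 52.50, 21.00]
χ² = (36−10.50)²/10.50 + (32−52.50)²/52.50 + (16−21.00)²/21.00 = 71.1238
df = 2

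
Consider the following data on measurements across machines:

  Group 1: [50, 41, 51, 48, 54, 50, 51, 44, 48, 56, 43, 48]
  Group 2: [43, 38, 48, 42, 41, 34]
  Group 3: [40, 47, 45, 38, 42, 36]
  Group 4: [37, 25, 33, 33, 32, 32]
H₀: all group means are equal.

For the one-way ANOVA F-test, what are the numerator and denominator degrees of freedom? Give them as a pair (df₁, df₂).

degrees of freedom = [3, 26]

k = 4 groups, N = 30 total
df = (k−1, N−k) = (4−1, 30−4) = (3, 26)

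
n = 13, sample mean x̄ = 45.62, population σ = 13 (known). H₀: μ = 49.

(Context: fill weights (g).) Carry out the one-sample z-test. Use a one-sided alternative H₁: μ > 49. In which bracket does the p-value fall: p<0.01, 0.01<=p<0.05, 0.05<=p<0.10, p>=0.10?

p-value bracket: p>=0.10

SE = σ/√n = 13/√13 = 3.6056
z = (x̄−μ₀)/SE = (45.62−49)/3.6056 = -0.9374
p-value (one-sided, H₁ greater) = 0.82573
→ bracket: p>=0.10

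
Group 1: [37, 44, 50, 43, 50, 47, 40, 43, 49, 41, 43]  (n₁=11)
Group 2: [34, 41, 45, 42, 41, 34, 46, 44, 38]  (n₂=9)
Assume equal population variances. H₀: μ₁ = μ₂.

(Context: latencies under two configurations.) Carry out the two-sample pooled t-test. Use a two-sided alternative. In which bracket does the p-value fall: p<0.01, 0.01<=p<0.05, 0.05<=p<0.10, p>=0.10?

p-value bracket: 0.05<=p<0.10

x̄₁=44.273, s₁=4.268, n₁=11
x̄₂=40.556, s₂=4.419, n₂=9
s_p² = [10·4.268² + 8·4.419²]/18 = 18.8002
SE = √(s_p²·(1/11+1/9)) = 1.9489
t = (44.273−40.556)/1.9489 = 1.9074
df = 18
p-value (two-sided) = 0.07256
→ bracket: 0.05<=p<0.10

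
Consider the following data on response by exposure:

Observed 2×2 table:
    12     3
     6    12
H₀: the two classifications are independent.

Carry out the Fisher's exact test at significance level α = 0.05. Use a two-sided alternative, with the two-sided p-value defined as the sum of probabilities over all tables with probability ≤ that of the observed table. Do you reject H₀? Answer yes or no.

reject H₀: yes

Margins: r₁=15, r₂=18, c₁=18, c₂=15, n=33
p_obs = C(15,12)·C(18,6)/C(33,18); sum pmf over tables with pmf ≤ p_obs
p-value (two-sided) = 0.01346
At α=0.05: p < α → reject H₀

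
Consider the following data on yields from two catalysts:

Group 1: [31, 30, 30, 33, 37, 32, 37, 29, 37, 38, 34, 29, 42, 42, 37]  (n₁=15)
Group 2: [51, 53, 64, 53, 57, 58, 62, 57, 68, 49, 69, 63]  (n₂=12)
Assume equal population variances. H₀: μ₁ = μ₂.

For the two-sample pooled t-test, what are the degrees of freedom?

df = n₁ + n₂ − 2 = 15 + 12 − 2 = 25

degrees of freedom = 25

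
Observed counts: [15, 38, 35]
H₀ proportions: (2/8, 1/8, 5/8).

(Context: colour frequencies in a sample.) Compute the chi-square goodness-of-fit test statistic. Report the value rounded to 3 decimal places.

n = 88; E_i = n·p_i = [22.00, 11.00, 55.00]
χ² = (15−22.00)²/22.00 + (38−11.00)²/11.00 + (35−55.00)²/55.00 = 75.7727
df = 2

test statistic = 75.773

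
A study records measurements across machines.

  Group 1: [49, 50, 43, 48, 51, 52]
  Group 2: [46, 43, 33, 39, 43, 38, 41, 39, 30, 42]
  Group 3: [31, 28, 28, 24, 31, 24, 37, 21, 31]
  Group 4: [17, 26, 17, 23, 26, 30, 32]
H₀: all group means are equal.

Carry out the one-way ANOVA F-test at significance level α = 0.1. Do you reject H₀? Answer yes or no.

reject H₀: yes

Group means [48.83, 39.40, 28.33, 24.43], grand mean 34.781
SSB = Σnᵢ(x̄ᵢ−x̄)² = 2522.521; SSW = ΣΣ(x−x̄ᵢ)² = 654.948
MSB = 2522.521/3 = 840.8404; MSW = 654.948/28 = 23.3910
F = MSB/MSW = 35.9472
df = (3, 28)
p-value (upper-tail) = 0.00000
At α=0.1: p < α → reject H₀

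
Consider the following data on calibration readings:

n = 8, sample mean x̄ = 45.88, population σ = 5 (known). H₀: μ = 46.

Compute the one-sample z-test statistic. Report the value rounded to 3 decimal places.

test statistic = -0.068

SE = σ/√n = 5/√8 = 1.7678
z = (x̄−μ₀)/SE = (45.88−46)/1.7678 = -0.0679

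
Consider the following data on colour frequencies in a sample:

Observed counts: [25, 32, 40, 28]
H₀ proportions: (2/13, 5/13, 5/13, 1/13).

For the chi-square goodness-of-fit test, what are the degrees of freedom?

degrees of freedom = 3

df = k − 1 = 4 − 1 = 3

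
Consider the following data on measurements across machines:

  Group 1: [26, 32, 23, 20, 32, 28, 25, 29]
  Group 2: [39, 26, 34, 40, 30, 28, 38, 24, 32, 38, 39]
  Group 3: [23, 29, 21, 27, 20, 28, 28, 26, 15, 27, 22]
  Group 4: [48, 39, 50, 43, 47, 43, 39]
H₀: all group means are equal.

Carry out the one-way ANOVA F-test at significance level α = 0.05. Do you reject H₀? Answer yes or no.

reject H₀: yes

Group means [26.88, 33.45, 24.18, 44.14], grand mean 31.297
SSB = Σnᵢ(x̄ᵢ−x̄)² = 1919.634; SSW = ΣΣ(x−x̄ᵢ)² = 762.096
MSB = 1919.634/3 = 639.8780; MSW = 762.096/33 = 23.0938
F = MSB/MSW = 27.7078
df = (3, 33)
p-value (upper-tail) = 0.00000
At α=0.05: p < α → reject H₀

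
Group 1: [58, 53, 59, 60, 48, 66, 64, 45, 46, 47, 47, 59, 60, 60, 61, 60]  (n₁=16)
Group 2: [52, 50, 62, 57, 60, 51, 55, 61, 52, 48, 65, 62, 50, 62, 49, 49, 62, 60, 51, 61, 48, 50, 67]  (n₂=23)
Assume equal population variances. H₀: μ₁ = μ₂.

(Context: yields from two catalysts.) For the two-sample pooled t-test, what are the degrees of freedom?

degrees of freedom = 37

df = n₁ + n₂ − 2 = 16 + 23 − 2 = 37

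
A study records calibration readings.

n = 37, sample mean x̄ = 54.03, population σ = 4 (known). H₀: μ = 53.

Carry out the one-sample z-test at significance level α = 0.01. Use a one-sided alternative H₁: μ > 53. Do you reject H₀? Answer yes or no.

reject H₀: no

SE = σ/√n = 4/√37 = 0.6576
z = (x̄−μ₀)/SE = (54.03−53)/0.6576 = 1.5663
p-value (one-sided, H₁ greater) = 0.05864
At α=0.01: p ≥ α → fail to reject H₀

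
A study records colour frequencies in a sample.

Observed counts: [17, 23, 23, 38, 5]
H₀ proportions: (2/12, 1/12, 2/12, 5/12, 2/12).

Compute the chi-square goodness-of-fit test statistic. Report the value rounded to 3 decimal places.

test statistic = 34.298

n = 106; E_i = n·p_i = [17.67, 8.83, 17.67, 44.17, 17.67]
χ² = (17−17.67)²/17.67 + (23−8.83)²/8.83 + (23−17.67)²/17.67 + (38−44.17)²/44.17 + (5−17.67)²/17.67 = 34.2981
df = 4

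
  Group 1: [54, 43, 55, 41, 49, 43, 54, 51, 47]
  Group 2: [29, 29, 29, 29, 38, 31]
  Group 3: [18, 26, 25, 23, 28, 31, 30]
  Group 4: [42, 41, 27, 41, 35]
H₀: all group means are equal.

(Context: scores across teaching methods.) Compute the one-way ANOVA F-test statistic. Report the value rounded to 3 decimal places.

test statistic = 30.730

Group means [48.56, 30.83, 25.86, 37.20], grand mean 36.630
SSB = Σnᵢ(x̄ᵢ−x̄)² = 2295.584; SSW = ΣΣ(x−x̄ᵢ)² = 572.713
MSB = 2295.584/3 = 765.1945; MSW = 572.713/23 = 24.9006
F = MSB/MSW = 30.7300
df = (3, 23)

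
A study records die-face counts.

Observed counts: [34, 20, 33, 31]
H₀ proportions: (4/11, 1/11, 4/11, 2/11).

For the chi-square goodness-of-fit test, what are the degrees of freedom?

degrees of freedom = 3

df = k − 1 = 4 − 1 = 3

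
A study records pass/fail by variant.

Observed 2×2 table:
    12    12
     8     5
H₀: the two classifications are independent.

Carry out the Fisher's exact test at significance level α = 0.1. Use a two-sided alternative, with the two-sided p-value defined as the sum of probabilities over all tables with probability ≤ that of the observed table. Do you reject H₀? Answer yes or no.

Margins: r₁=24, r₂=13, c₁=20, c₂=17, n=37
p_obs = C(24,12)·C(13,8)/C(37,20); sum pmf over tables with pmf ≤ p_obs
p-value (two-sided) = 0.73070
At α=0.1: p ≥ α → fail to reject H₀

reject H₀: no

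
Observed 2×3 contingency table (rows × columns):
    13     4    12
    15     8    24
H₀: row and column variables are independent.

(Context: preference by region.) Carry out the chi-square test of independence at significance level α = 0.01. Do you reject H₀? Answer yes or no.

Row totals [29, 47], col totals [28, 12, 36], n=76
χ² = (13−10.68)²/10.68 + (4−4.58)²/4.58 + (12−13.74)²/13.74 + (15−17.32)²/17.32 + (8−7.42)²/7.42 + (24−22.26)²/22.26 = 1.2851
df = 2
p-value (upper-tail) = 0.52594
At α=0.01: p ≥ α → fail to reject H₀

reject H₀: no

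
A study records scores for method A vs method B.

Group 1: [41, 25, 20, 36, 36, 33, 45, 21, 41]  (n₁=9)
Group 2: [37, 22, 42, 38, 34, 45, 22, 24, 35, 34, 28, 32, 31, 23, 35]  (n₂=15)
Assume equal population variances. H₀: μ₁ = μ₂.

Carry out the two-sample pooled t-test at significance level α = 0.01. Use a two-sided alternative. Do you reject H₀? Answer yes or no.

reject H₀: no

x̄₁=33.111, s₁=9.130, n₁=9
x̄₂=32.133, s₂=7.160, n₂=15
s_p² = [8·9.130² + 14·7.160²]/22 = 62.9374
SE = √(s_p²·(1/9+1/15)) = 3.3450
t = (33.111−32.133)/3.3450 = 0.2923
df = 22
p-value (two-sided) = 0.77279
At α=0.01: p ≥ α → fail to reject H₀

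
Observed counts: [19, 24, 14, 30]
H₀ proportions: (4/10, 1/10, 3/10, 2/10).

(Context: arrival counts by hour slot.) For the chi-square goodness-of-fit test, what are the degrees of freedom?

degrees of freedom = 3

df = k − 1 = 4 − 1 = 3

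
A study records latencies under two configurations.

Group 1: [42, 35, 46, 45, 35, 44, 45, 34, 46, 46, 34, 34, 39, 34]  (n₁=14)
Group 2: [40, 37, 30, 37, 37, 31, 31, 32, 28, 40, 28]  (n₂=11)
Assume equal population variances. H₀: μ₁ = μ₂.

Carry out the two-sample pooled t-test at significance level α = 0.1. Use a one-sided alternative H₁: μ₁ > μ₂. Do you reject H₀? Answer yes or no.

reject H₀: yes

x̄₁=39.929, s₁=5.356, n₁=14
x̄₂=33.727, s₂=4.563, n₂=11
s_p² = [13·5.356² + 10·4.563²]/23 = 25.2657
SE = √(s_p²·(1/14+1/11)) = 2.0252
t = (39.929−33.727)/2.0252 = 3.0620
df = 23
p-value (one-sided, H₁ greater) = 0.00276
At α=0.1: p < α → reject H₀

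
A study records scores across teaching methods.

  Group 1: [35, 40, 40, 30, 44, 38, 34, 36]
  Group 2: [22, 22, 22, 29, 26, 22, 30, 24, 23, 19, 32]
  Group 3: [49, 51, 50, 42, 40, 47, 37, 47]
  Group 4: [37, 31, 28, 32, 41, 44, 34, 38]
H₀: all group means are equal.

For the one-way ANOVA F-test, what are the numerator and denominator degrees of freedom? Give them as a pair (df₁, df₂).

k = 4 groups, N = 35 total
df = (k−1, N−k) = (4−1, 35−4) = (3, 31)

degrees of freedom = [3, 31]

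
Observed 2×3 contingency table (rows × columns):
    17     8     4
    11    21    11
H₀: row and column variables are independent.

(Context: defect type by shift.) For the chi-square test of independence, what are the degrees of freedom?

df = (r−1)(c−1) = (2−1)·(3−1) = 2

degrees of freedom = 2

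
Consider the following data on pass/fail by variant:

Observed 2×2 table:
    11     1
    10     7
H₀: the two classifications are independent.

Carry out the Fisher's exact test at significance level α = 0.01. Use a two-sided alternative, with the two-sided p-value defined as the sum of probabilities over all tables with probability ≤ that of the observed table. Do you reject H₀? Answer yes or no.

Margins: r₁=12, r₂=17, c₁=21, c₂=8, n=29
p_obs = C(12,11)·C(17,10)/C(29,21); sum pmf over tables with pmf ≤ p_obs
p-value (two-sided) = 0.09257
At α=0.01: p ≥ α → fail to reject H₀

reject H₀: no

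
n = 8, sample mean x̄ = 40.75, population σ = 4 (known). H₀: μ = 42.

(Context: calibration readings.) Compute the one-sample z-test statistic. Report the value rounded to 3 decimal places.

SE = σ/√n = 4/√8 = 1.4142
z = (x̄−μ₀)/SE = (40.75−42)/1.4142 = -0.8839

test statistic = -0.884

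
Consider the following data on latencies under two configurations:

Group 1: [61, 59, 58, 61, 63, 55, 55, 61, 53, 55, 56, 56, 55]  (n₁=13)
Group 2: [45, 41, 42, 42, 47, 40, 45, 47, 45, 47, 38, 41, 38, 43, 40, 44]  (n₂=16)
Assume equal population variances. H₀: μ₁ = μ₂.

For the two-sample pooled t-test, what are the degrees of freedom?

df = n₁ + n₂ − 2 = 13 + 16 − 2 = 27

degrees of freedom = 27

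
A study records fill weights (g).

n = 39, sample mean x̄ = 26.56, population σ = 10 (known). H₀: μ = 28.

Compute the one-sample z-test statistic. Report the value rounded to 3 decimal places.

SE = σ/√n = 10/√39 = 1.6013
z = (x̄−μ₀)/SE = (26.56−28)/1.6013 = -0.8993

test statistic = -0.899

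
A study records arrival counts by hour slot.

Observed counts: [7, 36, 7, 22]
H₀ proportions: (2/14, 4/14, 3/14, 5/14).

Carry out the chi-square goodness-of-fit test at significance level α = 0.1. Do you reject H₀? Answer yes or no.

n = 72; E_i = n·p_i = [10.29, 20.57, 15.43, 25.71]
χ² = (7−10.29)²/10.29 + (36−20.57)²/20.57 + (7−15.43)²/15.43 + (22−25.71)²/25.71 = 17.7620
df = 3
p-value (upper-tail) = 0.00049
At α=0.1: p < α → reject H₀

reject H₀: yes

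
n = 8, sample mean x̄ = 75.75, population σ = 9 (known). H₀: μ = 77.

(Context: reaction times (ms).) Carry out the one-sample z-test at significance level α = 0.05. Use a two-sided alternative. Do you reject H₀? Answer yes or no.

SE = σ/√n = 9/√8 = 3.1820
z = (x̄−μ₀)/SE = (75.75−77)/3.1820 = -0.3928
p-value (two-sided) = 0.69444
At α=0.05: p ≥ α → fail to reject H₀

reject H₀: no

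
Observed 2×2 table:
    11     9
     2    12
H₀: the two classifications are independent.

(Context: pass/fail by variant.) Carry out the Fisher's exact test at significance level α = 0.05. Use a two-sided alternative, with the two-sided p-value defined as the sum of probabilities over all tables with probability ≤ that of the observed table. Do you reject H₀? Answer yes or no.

Margins: r₁=20, r₂=14, c₁=13, c₂=21, n=34
p_obs = C(20,11)·C(14,2)/C(34,13); sum pmf over tables with pmf ≤ p_obs
p-value (two-sided) = 0.03021
At α=0.05: p < α → reject H₀

reject H₀: yes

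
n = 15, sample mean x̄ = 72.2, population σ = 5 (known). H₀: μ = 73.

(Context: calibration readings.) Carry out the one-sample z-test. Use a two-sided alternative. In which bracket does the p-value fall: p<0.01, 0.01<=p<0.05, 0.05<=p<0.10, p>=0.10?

SE = σ/√n = 5/√15 = 1.2910
z = (x̄−μ₀)/SE = (72.2−73)/1.2910 = -0.6197
p-value (two-sided) = 0.53547
→ bracket: p>=0.10

p-value bracket: p>=0.10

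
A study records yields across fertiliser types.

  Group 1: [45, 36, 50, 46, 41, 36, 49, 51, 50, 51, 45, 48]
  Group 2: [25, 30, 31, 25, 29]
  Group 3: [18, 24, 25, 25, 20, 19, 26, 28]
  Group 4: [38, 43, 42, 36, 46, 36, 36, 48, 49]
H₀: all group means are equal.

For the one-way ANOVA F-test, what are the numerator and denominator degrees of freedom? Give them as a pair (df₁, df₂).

k = 4 groups, N = 34 total
df = (k−1, N−k) = (4−1, 34−4) = (3, 30)

degrees of freedom = [3, 30]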